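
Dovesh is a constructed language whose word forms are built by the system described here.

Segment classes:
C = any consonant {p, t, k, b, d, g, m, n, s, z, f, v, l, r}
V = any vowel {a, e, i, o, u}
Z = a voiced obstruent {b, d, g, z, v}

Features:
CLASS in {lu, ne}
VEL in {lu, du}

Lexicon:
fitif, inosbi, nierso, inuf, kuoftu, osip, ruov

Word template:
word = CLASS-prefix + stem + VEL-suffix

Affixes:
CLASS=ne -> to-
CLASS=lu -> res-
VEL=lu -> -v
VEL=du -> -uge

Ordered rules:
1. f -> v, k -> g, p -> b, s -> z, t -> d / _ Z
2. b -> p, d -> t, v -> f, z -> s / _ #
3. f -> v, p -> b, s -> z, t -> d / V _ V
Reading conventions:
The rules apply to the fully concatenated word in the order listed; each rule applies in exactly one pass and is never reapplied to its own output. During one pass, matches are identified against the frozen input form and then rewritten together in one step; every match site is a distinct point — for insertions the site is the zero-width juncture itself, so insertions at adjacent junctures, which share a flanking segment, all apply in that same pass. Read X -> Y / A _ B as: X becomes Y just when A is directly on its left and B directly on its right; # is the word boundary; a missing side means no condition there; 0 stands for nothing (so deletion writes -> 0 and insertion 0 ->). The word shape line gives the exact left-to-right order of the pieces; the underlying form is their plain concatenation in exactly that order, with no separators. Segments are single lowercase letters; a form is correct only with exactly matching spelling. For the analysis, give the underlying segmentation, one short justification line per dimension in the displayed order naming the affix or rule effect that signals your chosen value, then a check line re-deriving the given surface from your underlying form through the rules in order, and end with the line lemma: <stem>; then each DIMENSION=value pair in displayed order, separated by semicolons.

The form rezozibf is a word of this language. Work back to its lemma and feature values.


underlying: res-osip-v
CLASS=lu - signalled by the affix res-
VEL=lu - signalled by the affix -v
check: resosipv -> resosibv -> resosibf -> rezozibf
lemma: osip; CLASS=lu; VEL=lu


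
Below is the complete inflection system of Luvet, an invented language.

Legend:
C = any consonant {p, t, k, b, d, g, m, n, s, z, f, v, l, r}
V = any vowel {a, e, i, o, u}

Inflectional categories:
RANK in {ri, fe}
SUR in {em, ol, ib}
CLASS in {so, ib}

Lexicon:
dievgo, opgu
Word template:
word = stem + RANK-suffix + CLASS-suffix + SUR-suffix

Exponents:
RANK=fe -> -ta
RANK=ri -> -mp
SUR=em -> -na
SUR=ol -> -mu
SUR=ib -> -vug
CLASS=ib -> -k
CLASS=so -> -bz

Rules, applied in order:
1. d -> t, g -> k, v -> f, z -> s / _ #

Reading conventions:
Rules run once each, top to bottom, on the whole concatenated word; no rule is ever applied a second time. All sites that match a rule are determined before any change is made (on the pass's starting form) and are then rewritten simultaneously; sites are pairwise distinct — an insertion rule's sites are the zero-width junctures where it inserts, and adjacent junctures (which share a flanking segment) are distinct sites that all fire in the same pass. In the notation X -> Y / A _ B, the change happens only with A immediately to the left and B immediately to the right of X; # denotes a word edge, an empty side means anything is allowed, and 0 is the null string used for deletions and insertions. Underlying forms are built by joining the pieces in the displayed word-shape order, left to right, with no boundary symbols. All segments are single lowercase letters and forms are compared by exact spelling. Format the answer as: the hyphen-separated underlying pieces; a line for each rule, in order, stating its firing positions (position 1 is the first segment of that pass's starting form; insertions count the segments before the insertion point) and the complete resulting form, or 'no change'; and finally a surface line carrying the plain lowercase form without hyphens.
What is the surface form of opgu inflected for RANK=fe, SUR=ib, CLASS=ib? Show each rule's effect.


underlying: opgu-ta-k-vug
1. d -> t, g -> k, v -> f, z -> s / _ #: fires at position(s) 10: opgutakvuk
surface: opgutakvuk


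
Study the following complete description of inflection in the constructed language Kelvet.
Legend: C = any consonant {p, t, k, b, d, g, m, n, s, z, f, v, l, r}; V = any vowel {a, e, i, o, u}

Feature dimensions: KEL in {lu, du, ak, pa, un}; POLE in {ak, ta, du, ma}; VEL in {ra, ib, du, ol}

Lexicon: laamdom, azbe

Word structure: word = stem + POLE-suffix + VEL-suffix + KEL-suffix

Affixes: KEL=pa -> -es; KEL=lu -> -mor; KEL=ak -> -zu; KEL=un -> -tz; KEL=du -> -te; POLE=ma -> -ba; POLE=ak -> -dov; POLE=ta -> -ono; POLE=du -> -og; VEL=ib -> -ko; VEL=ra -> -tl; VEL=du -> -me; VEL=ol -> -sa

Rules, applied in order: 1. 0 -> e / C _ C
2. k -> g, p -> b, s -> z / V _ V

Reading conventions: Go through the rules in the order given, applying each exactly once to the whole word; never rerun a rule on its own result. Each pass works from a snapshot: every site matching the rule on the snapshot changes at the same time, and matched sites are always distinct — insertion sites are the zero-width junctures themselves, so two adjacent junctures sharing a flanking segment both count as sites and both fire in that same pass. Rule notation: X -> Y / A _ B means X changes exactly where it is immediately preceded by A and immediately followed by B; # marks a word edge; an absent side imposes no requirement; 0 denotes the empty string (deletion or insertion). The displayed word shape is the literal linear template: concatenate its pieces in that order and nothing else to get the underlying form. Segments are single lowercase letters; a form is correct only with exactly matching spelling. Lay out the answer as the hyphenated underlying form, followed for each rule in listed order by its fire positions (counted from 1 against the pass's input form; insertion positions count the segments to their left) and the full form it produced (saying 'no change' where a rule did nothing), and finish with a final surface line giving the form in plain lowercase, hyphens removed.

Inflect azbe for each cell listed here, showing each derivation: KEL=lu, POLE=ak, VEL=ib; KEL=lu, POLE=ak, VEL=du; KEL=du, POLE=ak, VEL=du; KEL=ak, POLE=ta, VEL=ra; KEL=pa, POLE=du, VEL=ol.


cell KEL=lu, POLE=ak, VEL=ib:
underlying: azbe-dov-ko-mor
1. 0 -> e / C _ C: inserts after position(s) 2, 7: azebedovekomor
2. k -> g, p -> b, s -> z / V _ V: fires at position(s) 10: azebedovegomor
surface: azebedovegomor

cell KEL=lu, POLE=ak, VEL=du:
underlying: azbe-dov-me-mor
1. 0 -> e / C _ C: inserts after position(s) 2, 7: azebedovememor
2. k -> g, p -> b, s -> z / V _ V: no change
surface: azebedovememor

cell KEL=du, POLE=ak, VEL=du:
underlying: azbe-dov-me-te
1. 0 -> e / C _ C: inserts after position(s) 2, 7: azebedovemete
2. k -> g, p -> b, s -> z / V _ V: no change
surface: azebedovemete

cell KEL=ak, POLE=ta, VEL=ra:
underlying: azbe-ono-tl-zu
1. 0 -> e / C _ C: inserts after position(s) 2, 8, 9: azebeonotelezu
2. k -> g, p -> b, s -> z / V _ V: no change
surface: azebeonotelezu

cell KEL=pa, POLE=du, VEL=ol:
underlying: azbe-og-sa-es
1. 0 -> e / C _ C: inserts after position(s) 2, 6: azebeogesaes
2. k -> g, p -> b, s -> z / V _ V: fires at position(s) 9: azebeogezaes
surface: azebeogezaes


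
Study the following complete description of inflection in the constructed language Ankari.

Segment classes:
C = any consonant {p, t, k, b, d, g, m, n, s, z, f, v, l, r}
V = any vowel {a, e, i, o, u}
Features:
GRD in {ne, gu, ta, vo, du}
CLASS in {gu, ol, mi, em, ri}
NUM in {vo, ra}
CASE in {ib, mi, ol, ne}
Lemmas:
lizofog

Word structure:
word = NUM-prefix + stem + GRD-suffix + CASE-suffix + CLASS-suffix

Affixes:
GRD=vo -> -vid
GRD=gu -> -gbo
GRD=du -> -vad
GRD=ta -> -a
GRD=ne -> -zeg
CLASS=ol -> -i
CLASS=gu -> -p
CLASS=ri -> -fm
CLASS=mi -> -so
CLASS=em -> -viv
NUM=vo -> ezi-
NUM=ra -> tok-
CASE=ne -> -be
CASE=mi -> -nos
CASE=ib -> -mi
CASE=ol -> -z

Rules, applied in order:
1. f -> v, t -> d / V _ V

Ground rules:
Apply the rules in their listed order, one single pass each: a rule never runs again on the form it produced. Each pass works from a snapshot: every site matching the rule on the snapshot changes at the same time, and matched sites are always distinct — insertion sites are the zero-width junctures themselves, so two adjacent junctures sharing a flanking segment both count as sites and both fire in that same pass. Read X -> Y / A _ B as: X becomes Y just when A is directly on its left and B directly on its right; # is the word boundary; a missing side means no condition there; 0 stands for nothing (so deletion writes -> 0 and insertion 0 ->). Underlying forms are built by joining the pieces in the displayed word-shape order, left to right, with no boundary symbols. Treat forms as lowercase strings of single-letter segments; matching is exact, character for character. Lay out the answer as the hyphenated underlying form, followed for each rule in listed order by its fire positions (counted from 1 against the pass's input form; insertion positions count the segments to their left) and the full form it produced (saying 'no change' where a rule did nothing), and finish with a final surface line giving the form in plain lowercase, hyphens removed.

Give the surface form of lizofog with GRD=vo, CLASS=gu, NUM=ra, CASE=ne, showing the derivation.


underlying: tok-lizofog-vid-be-p
1. f -> v, t -> d / V _ V: fires at position(s) 8: toklizovogvidbep
surface: toklizovogvidbep


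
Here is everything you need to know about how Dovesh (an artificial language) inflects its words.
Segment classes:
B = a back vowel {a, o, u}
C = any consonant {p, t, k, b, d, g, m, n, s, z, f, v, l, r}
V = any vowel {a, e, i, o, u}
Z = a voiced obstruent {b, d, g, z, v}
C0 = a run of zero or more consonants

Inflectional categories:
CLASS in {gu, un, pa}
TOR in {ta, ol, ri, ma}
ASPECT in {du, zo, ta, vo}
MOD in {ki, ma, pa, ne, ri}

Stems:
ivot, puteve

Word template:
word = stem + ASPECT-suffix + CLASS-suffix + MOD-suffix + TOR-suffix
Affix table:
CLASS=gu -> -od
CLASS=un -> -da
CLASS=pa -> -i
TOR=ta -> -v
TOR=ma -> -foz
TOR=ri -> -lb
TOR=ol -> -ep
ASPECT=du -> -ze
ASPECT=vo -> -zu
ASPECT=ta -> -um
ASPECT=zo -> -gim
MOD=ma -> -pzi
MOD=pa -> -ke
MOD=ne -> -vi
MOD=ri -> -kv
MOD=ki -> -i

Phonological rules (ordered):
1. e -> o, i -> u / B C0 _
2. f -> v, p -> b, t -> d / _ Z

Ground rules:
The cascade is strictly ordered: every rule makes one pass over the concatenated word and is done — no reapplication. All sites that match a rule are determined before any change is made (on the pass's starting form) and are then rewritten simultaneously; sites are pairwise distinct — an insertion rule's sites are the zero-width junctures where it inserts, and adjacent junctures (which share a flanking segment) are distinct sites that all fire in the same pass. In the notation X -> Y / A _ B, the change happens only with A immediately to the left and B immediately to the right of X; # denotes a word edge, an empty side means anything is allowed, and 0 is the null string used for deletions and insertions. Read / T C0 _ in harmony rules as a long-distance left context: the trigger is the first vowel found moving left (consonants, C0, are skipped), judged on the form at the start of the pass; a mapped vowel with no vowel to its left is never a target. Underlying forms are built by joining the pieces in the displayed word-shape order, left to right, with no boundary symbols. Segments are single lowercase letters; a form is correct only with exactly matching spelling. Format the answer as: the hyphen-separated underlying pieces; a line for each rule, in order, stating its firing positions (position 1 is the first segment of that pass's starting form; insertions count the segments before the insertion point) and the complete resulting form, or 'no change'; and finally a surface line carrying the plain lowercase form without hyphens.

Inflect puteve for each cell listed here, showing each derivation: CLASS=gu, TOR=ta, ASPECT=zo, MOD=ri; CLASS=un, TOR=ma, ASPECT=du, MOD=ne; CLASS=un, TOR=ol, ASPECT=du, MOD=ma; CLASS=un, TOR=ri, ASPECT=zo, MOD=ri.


cell CLASS=gu, TOR=ta, ASPECT=zo, MOD=ri:
underlying: puteve-gim-od-kv-v
1. e -> o, i -> u / B C0 _: fires at position(s) 4: putovegimodkvv
2. f -> v, p -> b, t -> d / _ Z: no change
surface: putovegimodkvv

cell CLASS=un, TOR=ma, ASPECT=du, MOD=ne:
underlying: puteve-ze-da-vi-foz
1. e -> o, i -> u / B C0 _: fires at position(s) 4, 12: putovezedavufoz
2. f -> v, p -> b, t -> d / _ Z: no change
surface: putovezedavufoz

cell CLASS=un, TOR=ol, ASPECT=du, MOD=ma:
underlying: puteve-ze-da-pzi-ep
1. e -> o, i -> u / B C0 _: fires at position(s) 4, 13: putovezedapzuep
2. f -> v, p -> b, t -> d / _ Z: fires at position(s) 11: putovezedabzuep
surface: putovezedabzuep

cell CLASS=un, TOR=ri, ASPECT=zo, MOD=ri:
underlying: puteve-gim-da-kv-lb
1. e -> o, i -> u / B C0 _: fires at position(s) 4: putovegimdakvlb
2. f -> v, p -> b, t -> d / _ Z: no change
surface: putovegimdakvlb


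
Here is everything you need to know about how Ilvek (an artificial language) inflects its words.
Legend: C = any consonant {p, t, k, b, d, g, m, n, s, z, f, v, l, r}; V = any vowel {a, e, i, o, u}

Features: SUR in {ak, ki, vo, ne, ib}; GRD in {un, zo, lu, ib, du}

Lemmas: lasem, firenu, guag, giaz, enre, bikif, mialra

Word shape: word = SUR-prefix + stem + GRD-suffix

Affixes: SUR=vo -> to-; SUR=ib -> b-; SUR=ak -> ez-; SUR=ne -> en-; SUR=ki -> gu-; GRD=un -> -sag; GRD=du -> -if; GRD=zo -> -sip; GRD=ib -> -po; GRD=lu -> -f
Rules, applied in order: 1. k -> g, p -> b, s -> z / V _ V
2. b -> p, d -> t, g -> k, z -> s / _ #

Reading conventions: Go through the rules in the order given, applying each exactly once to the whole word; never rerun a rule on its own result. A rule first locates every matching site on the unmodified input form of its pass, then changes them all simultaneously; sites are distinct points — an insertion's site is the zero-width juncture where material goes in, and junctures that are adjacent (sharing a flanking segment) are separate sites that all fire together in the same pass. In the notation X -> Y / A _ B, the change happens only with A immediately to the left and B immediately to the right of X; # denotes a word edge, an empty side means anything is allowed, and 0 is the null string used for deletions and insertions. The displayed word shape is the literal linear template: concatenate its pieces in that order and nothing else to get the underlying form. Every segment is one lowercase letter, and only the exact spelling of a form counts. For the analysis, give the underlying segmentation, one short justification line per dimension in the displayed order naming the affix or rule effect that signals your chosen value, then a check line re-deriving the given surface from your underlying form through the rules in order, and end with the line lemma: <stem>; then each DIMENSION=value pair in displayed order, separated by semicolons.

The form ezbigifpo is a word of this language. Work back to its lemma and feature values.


underlying: ez-bikif-po
SUR=ak - signalled by the affix ez-
GRD=ib - signalled by the affix -po
check: ezbikifpo -> ezbigifpo -> ezbigifpo
lemma: bikif; SUR=ak; GRD=ib


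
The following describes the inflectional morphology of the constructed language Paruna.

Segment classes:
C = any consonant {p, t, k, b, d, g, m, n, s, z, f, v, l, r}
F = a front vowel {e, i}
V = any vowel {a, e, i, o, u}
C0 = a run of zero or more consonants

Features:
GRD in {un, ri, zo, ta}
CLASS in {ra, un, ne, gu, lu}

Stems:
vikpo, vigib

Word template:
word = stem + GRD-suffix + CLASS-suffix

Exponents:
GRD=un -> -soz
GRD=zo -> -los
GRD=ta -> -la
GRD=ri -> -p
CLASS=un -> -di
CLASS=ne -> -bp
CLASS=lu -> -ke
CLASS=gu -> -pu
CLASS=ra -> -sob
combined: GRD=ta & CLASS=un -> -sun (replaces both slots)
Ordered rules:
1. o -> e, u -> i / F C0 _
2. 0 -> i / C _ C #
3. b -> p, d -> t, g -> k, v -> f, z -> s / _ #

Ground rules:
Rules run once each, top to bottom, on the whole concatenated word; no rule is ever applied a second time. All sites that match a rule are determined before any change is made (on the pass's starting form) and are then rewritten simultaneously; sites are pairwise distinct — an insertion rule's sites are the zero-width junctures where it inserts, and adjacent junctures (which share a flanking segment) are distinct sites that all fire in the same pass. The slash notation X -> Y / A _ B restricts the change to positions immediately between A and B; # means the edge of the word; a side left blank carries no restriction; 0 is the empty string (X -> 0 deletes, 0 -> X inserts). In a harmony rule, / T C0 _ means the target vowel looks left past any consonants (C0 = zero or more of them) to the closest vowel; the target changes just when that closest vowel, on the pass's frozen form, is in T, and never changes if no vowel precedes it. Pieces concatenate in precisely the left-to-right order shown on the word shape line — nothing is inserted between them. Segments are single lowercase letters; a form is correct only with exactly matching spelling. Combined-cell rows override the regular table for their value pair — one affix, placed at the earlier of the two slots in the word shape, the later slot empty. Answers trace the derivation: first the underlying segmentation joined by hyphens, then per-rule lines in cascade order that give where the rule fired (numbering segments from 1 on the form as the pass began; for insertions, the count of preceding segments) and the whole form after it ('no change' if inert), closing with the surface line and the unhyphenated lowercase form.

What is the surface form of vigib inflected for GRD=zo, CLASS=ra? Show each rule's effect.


underlying: vigib-los-sob
1. o -> e, u -> i / F C0 _: fires at position(s) 7: vigiblessob
2. 0 -> i / C _ C #: no change
3. b -> p, d -> t, g -> k, v -> f, z -> s / _ #: fires at position(s) 11: vigiblessop
surface: vigiblessop


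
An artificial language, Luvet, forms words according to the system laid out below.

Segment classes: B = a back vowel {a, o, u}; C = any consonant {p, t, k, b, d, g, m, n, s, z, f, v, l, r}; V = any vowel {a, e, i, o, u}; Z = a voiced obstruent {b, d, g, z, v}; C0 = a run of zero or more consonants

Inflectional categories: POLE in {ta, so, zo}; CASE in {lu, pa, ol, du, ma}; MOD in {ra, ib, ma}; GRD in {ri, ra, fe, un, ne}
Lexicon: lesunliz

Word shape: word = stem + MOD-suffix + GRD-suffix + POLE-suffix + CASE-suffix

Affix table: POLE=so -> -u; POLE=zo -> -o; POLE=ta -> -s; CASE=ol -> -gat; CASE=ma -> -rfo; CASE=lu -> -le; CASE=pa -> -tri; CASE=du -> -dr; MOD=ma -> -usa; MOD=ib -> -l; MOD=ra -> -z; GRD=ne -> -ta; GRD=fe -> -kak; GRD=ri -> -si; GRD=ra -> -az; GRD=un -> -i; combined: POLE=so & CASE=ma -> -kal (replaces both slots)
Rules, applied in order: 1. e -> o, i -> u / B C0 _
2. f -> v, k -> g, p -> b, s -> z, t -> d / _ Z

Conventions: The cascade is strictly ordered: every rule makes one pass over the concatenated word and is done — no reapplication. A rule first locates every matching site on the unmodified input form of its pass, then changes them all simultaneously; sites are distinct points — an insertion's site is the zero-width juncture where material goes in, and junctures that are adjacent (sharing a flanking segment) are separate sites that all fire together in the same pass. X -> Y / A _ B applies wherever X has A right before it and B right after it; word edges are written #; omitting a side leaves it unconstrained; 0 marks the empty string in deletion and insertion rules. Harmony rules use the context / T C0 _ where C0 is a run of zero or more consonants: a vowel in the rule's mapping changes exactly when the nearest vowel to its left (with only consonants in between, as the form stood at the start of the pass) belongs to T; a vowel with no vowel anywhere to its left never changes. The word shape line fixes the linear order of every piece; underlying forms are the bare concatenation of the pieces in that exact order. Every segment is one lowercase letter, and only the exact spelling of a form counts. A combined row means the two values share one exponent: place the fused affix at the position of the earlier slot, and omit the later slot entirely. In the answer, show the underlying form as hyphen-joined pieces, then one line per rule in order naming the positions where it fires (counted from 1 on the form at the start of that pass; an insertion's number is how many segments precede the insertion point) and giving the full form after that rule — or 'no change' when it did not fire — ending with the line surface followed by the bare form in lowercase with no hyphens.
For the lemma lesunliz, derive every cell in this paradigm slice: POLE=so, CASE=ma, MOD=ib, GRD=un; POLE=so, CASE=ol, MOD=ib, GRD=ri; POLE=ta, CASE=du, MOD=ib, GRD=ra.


cell POLE=so, CASE=ma, MOD=ib, GRD=un:
underlying: lesunliz-l-i-kal
1. e -> o, i -> u / B C0 _: fires at position(s) 7: lesunluzlikal
2. f -> v, k -> g, p -> b, s -> z, t -> d / _ Z: no change
surface: lesunluzlikal

cell POLE=so, CASE=ol, MOD=ib, GRD=ri:
underlying: lesunliz-l-si-u-gat
1. e -> o, i -> u / B C0 _: fires at position(s) 7: lesunluzlsiugat
2. f -> v, k -> g, p -> b, s -> z, t -> d / _ Z: no change
surface: lesunluzlsiugat

cell POLE=ta, CASE=du, MOD=ib, GRD=ra:
underlying: lesunliz-l-az-s-dr
1. e -> o, i -> u / B C0 _: fires at position(s) 7: lesunluzlazsdr
2. f -> v, k -> g, p -> b, s -> z, t -> d / _ Z: fires at position(s) 12: lesunluzlazzdr
surface: lesunluzlazzdr


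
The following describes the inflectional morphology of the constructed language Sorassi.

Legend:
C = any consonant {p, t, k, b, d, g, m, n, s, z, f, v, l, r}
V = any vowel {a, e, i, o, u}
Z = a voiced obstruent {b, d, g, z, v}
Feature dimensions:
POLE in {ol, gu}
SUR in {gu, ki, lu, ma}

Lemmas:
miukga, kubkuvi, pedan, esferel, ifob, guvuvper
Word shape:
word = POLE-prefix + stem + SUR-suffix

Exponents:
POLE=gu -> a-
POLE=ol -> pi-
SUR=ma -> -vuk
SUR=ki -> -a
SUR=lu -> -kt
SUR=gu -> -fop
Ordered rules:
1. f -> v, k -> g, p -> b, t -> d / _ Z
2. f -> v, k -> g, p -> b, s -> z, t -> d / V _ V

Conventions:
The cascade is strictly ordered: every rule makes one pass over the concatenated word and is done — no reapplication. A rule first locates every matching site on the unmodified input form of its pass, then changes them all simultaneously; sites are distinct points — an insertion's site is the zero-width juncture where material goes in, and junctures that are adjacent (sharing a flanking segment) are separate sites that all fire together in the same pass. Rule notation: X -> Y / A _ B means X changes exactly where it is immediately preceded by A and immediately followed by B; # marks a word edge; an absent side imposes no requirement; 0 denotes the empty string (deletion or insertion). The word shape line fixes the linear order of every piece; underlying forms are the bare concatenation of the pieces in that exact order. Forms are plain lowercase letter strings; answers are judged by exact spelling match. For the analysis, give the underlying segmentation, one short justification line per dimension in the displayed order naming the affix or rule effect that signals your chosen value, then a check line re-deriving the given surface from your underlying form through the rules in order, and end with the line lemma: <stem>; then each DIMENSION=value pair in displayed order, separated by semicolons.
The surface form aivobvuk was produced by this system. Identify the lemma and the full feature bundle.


underlying: a-ifob-vuk
POLE=gu - signalled by the affix a-
SUR=ma - signalled by the affix -vuk
check: aifobvuk -> aifobvuk -> aivobvuk
lemma: ifob; POLE=gu; SUR=ma


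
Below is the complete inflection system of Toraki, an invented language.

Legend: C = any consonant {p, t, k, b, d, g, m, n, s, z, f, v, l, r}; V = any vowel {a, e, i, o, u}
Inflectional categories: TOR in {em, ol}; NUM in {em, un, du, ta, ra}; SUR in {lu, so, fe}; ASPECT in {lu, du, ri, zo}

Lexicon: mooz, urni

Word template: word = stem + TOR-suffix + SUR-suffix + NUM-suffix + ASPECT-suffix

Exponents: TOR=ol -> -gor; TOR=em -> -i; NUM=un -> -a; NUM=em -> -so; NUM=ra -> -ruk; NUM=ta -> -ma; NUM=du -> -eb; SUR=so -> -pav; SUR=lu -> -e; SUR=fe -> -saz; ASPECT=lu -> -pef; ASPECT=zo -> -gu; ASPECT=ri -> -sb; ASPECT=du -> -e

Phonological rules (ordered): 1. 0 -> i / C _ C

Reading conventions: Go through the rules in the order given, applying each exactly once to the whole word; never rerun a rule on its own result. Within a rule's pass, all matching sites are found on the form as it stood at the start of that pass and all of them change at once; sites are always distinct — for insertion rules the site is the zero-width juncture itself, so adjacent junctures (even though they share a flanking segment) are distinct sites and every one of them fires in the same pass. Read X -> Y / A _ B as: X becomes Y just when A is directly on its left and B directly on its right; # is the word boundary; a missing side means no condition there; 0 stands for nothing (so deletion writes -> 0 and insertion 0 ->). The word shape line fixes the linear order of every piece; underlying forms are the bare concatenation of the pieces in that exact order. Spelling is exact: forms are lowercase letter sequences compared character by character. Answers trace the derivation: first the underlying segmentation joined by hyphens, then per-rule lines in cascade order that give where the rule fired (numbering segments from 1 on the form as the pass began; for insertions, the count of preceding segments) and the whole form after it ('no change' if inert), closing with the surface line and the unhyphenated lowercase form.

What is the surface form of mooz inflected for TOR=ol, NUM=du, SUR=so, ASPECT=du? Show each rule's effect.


underlying: mooz-gor-pav-eb-e
1. 0 -> i / C _ C: inserts after position(s) 4, 7: moozigoripavebe
surface: moozigoripavebe


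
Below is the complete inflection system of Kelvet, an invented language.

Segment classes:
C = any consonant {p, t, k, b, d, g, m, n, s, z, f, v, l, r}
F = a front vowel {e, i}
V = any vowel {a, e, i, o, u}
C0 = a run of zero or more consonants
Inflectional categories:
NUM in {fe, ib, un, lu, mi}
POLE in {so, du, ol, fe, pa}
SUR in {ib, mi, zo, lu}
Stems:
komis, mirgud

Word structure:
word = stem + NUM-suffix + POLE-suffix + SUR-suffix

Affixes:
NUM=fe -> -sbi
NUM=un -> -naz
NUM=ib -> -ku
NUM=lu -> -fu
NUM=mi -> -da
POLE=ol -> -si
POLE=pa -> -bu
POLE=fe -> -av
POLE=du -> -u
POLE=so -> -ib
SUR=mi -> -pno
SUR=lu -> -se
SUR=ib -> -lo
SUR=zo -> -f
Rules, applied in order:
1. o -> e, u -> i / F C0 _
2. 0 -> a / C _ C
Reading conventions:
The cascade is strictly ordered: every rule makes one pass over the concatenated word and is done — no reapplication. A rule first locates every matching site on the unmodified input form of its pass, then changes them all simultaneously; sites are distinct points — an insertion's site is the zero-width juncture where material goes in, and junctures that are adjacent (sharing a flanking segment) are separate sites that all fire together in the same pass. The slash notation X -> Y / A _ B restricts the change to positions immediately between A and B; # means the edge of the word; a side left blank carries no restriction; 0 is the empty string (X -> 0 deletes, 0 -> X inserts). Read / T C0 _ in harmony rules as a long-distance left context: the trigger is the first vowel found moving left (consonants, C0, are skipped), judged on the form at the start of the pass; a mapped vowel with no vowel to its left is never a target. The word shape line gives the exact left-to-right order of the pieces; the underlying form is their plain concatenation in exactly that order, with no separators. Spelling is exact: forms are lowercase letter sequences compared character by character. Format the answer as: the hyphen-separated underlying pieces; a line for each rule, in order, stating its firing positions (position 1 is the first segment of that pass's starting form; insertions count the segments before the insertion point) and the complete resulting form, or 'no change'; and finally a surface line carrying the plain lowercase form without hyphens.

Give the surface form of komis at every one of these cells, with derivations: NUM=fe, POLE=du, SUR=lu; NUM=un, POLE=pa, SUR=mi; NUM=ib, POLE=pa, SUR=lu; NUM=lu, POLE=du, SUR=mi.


cell NUM=fe, POLE=du, SUR=lu:
underlying: komis-sbi-u-se
1. o -> e, u -> i / F C0 _: fires at position(s) 9: komissbiise
2. 0 -> a / C _ C: inserts after position(s) 5, 6: komisasabiise
surface: komisasabiise

cell NUM=un, POLE=pa, SUR=mi:
underlying: komis-naz-bu-pno
1. o -> e, u -> i / F C0 _: no change
2. 0 -> a / C _ C: inserts after position(s) 5, 8, 11: komisanazabupano
surface: komisanazabupano

cell NUM=ib, POLE=pa, SUR=lu:
underlying: komis-ku-bu-se
1. o -> e, u -> i / F C0 _: fires at position(s) 7: komiskibuse
2. 0 -> a / C _ C: inserts after position(s) 5: komisakibuse
surface: komisakibuse

cell NUM=lu, POLE=du, SUR=mi:
underlying: komis-fu-u-pno
1. o -> e, u -> i / F C0 _: fires at position(s) 7: komisfiupno
2. 0 -> a / C _ C: inserts after position(s) 5, 9: komisafiupano
surface: komisafiupano


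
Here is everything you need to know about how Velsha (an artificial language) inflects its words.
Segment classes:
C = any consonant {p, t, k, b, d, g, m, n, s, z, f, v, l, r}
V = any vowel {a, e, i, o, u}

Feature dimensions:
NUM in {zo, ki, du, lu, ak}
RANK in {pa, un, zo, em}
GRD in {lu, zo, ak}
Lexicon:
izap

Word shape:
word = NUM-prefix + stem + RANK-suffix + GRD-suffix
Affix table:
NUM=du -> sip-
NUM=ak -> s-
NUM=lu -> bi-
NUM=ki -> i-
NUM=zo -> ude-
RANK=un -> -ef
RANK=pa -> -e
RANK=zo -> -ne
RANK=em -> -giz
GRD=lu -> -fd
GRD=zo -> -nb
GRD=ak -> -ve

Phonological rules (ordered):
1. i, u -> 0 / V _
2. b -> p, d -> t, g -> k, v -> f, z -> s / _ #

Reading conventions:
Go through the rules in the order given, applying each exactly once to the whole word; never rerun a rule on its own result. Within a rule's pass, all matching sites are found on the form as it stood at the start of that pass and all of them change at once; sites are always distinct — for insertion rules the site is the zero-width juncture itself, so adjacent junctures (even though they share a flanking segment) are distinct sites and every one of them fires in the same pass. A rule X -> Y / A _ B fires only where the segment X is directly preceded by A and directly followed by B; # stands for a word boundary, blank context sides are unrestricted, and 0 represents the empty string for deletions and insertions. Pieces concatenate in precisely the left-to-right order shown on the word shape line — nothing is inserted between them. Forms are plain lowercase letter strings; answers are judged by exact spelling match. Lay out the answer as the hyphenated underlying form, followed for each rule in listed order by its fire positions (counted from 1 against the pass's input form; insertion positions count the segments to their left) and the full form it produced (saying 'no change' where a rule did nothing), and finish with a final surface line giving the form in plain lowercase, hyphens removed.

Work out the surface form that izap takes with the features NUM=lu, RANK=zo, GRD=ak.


underlying: bi-izap-ne-ve
1. i, u -> 0 / V _: fires at position(s) 3: bizapneve
2. b -> p, d -> t, g -> k, v -> f, z -> s / _ #: no change
surface: bizapneve


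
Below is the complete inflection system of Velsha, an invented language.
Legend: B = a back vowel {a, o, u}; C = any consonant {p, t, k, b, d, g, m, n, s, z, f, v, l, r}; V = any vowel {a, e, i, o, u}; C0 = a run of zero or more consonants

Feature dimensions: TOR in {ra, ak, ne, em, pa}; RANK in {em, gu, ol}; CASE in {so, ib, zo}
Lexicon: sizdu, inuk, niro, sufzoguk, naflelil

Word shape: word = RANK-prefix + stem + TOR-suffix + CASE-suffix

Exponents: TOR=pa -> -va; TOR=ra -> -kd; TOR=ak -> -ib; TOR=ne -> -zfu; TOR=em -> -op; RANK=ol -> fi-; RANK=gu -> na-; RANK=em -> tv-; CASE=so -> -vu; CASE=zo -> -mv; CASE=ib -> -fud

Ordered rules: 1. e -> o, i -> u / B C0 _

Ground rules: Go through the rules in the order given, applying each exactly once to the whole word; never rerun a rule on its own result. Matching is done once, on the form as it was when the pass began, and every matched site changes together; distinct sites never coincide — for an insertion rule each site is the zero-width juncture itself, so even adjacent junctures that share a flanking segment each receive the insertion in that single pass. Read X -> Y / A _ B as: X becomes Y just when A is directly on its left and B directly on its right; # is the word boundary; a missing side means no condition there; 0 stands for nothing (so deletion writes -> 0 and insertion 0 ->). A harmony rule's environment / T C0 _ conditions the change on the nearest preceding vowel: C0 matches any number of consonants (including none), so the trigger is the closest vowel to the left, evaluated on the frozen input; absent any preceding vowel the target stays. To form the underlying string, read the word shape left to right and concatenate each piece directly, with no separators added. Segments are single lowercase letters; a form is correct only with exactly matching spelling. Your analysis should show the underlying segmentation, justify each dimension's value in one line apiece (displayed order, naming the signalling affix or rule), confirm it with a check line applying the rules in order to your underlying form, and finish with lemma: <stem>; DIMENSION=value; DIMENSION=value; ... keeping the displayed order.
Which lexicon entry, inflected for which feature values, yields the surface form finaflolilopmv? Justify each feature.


underlying: fi-naflelil-op-mv
TOR=em - signalled by the affix -op
RANK=ol - signalled by the affix fi-
CASE=zo - signalled by the affix -mv
check: finaflelilopmv -> finaflolilopmv
lemma: naflelil; TOR=em; RANK=ol; CASE=zo


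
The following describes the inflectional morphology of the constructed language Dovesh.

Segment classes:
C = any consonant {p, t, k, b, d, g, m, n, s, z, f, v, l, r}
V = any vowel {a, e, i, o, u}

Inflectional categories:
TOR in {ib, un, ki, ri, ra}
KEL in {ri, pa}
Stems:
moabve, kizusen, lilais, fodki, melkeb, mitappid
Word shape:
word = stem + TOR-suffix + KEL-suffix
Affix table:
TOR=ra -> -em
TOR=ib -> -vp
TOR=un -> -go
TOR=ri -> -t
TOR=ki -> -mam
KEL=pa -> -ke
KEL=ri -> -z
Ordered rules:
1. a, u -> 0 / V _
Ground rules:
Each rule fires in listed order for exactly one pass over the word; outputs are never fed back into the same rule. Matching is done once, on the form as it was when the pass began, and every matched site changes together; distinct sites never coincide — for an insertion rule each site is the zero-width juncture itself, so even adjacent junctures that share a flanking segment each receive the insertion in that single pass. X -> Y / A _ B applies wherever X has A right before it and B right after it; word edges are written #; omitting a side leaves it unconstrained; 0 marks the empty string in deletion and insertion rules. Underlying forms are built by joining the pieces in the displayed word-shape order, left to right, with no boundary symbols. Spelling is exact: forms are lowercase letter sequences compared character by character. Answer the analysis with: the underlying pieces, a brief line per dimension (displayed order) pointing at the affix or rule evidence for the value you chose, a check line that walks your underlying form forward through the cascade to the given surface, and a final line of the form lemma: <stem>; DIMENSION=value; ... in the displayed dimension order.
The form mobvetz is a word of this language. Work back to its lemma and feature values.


underlying: moabve-t-z
TOR=ri - signalled by the affix -t
KEL=ri - signalled by the affix -z
check: moabvetz -> mobvetz
lemma: moabve; TOR=ri; KEL=ri


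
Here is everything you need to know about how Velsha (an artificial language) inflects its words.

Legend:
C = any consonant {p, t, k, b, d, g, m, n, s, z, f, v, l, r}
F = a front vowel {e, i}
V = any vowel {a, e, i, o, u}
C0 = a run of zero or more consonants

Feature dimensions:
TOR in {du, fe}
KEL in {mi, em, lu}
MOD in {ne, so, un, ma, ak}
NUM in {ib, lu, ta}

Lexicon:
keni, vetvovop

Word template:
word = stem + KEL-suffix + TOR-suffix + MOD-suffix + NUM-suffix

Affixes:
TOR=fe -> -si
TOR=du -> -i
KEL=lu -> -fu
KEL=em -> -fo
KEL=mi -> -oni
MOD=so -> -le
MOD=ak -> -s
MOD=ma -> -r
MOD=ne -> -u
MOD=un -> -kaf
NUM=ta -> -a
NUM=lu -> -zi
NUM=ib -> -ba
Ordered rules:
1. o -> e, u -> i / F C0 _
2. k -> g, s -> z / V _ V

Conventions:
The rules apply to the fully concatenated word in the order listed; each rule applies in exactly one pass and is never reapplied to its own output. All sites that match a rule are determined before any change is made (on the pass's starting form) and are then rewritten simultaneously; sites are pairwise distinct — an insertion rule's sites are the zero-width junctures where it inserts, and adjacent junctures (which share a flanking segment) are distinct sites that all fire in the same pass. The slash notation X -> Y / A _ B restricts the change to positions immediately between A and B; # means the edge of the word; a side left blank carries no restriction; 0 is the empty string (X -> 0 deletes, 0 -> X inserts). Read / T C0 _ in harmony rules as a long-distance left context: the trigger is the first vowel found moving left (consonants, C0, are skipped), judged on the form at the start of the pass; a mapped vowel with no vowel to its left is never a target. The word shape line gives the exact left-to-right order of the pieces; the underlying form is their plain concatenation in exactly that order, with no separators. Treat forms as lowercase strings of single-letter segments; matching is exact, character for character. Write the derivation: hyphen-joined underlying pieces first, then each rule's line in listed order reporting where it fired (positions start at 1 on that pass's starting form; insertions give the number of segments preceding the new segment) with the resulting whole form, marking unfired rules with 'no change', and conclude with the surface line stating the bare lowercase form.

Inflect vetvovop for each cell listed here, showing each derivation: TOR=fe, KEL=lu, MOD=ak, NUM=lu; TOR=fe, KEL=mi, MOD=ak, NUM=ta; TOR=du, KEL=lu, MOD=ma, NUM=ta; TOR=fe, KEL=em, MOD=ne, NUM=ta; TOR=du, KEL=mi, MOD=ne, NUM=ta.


cell TOR=fe, KEL=lu, MOD=ak, NUM=lu:
underlying: vetvovop-fu-si-s-zi
1. o -> e, u -> i / F C0 _: fires at position(s) 5: vetvevopfusiszi
2. k -> g, s -> z / V _ V: fires at position(s) 11: vetvevopfuziszi
surface: vetvevopfuziszi

cell TOR=fe, KEL=mi, MOD=ak, NUM=ta:
underlying: vetvovop-oni-si-s-a
1. o -> e, u -> i / F C0 _: fires at position(s) 5: vetvevoponisisa
2. k -> g, s -> z / V _ V: fires at position(s) 12, 14: vetvevoponiziza
surface: vetvevoponiziza

cell TOR=du, KEL=lu, MOD=ma, NUM=ta:
underlying: vetvovop-fu-i-r-a
1. o -> e, u -> i / F C0 _: fires at position(s) 5: vetvevopfuira
2. k -> g, s -> z / V _ V: no change
surface: vetvevopfuira

cell TOR=fe, KEL=em, MOD=ne, NUM=ta:
underlying: vetvovop-fo-si-u-a
1. o -> e, u -> i / F C0 _: fires at position(s) 5, 13: vetvevopfosiia
2. k -> g, s -> z / V _ V: fires at position(s) 11: vetvevopfoziia
surface: vetvevopfoziia

cell TOR=du, KEL=mi, MOD=ne, NUM=ta:
underlying: vetvovop-oni-i-u-a
1. o -> e, u -> i / F C0 _: fires at position(s) 5, 13: vetvevoponiiia
2. k -> g, s -> z / V _ V: no change
surface: vetvevoponiiia


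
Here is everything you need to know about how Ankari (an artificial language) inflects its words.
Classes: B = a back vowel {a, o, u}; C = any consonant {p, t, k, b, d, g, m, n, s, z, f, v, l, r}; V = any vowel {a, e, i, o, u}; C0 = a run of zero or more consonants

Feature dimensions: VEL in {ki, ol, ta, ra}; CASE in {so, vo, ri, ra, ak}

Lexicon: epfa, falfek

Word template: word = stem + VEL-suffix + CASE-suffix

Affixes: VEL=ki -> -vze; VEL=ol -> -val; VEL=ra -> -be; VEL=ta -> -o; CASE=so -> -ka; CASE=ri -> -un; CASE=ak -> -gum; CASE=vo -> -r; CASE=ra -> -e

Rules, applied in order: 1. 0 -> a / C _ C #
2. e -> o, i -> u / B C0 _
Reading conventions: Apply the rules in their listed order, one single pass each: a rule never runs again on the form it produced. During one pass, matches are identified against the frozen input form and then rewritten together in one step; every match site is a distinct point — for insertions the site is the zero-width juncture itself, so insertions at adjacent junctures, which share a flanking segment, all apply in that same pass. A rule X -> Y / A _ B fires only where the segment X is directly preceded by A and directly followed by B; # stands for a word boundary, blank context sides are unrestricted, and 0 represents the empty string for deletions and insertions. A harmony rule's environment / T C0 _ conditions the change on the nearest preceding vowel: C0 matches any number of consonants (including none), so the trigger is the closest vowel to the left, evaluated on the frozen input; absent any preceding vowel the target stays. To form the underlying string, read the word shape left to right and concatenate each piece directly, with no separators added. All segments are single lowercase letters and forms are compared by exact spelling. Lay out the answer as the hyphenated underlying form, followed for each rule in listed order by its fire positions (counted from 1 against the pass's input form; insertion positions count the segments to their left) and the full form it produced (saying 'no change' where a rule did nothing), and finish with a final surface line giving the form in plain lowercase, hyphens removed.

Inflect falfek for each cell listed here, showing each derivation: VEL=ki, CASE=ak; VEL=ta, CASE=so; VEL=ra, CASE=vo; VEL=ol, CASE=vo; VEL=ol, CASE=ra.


cell VEL=ki, CASE=ak:
underlying: falfek-vze-gum
1. 0 -> a / C _ C #: no change
2. e -> o, i -> u / B C0 _: fires at position(s) 5: falfokvzegum
surface: falfokvzegum

cell VEL=ta, CASE=so:
underlying: falfek-o-ka
1. 0 -> a / C _ C #: no change
2. e -> o, i -> u / B C0 _: fires at position(s) 5: falfokoka
surface: falfokoka

cell VEL=ra, CASE=vo:
underlying: falfek-be-r
1. 0 -> a / C _ C #: no change
2. e -> o, i -> u / B C0 _: fires at position(s) 5: falfokber
surface: falfokber

cell VEL=ol, CASE=vo:
underlying: falfek-val-r
1. 0 -> a / C _ C #: inserts after position(s) 9: falfekvalar
2. e -> o, i -> u / B C0 _: fires at position(s) 5: falfokvalar
surface: falfokvalar

cell VEL=ol, CASE=ra:
underlying: falfek-val-e
1. 0 -> a / C _ C #: no change
2. e -> o, i -> u / B C0 _: fires at position(s) 5, 10: falfokvalo
surface: falfokvalo
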